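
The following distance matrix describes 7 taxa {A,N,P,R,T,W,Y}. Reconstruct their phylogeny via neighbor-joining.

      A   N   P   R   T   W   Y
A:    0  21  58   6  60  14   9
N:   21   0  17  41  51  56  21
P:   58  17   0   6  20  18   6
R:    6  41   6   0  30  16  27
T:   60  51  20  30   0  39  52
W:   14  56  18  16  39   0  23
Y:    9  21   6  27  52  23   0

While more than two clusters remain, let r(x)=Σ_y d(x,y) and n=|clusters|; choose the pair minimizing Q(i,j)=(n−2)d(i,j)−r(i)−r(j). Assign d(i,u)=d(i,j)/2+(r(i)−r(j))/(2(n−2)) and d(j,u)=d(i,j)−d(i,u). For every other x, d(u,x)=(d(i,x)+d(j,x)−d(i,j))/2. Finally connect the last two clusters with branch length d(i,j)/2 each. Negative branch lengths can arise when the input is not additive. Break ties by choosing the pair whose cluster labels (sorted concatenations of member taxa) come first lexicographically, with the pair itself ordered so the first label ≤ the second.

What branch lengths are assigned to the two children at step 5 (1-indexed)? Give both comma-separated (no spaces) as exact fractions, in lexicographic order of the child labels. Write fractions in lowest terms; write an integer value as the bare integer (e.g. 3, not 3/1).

step 1: merge (P,T) at d=20, Q=-277; branch lengths P→-27/10, T→227/10; new cluster PT
  updated: d(A,PT)=49, d(N,PT)=24, d(PT,R)=8, d(PT,W)=37/2, d(PT,Y)=19
step 2: merge (N,PT) at d=24, Q=-371/2; branch lengths N→281/16, PT→103/16; new cluster NPT
  updated: d(A,NPT)=23, d(NPT,R)=25/2, d(NPT,W)=101/4, d(NPT,Y)=8
step 3: merge (NPT,Y) at d=8, Q=-447/4; branch lengths NPT→103/24, Y→89/24; new cluster NPTY
  updated: d(A,NPTY)=12, d(NPTY,R)=63/4, d(NPTY,W)=161/8
step 4: merge (A,R) at d=6, Q=-231/4; branch lengths A→25/16, R→71/16; new cluster AR
  updated: d(AR,NPTY)=87/8, d(AR,W)=12
step 5: merge (AR,NPTY) at d=87/8, Q=-43; branch lengths AR→11/8, NPTY→19/2; new cluster ANPRTY
  updated: d(ANPRTY,W)=85/8
step 6: merge (ANPRTY,W) at d=85/8; branch lengths ANPRTY→85/16, W→85/16; new cluster ANPRTWY
final tree: (((A:25/16,R:71/16):11/8,((N:281/16,(P:-27/10,T:227/10):103/16):103/24,Y:89/24):19/2):85/16,W:85/16)
total length: 159/2

11/8,19/2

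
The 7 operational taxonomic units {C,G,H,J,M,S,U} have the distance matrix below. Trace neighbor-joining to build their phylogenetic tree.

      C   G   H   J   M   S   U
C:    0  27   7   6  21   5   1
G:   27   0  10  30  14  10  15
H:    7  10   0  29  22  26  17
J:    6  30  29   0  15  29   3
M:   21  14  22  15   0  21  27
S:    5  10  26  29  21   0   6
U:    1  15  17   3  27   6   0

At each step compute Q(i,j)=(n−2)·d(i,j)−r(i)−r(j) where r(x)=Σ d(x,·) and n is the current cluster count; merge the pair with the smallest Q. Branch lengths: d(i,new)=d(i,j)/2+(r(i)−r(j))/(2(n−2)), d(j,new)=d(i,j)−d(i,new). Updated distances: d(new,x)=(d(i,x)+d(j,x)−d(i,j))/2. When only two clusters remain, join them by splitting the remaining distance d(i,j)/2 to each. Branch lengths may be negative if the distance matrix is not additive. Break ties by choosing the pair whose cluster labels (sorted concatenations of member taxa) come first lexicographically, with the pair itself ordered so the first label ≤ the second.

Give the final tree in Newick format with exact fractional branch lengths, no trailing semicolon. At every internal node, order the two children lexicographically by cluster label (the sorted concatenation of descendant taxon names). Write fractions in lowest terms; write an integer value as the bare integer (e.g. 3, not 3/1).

(((C:-67/32,(((G:9/2,H:11/2):57/16,M:151/16):109/24,S:143/24):139/32):131/32,J:183/32):-87/64,U:-87/64)

iteration 1: select G,H (d=10, Q=-167); attach at lengths (9/2, 11/2); label the merged cluster GH
  updated: d(C,GH)=12, d(GH,J)=49/2, d(GH,M)=13, d(GH,S)=13, d(GH,U)=11
iteration 2: select GH,M (d=13, Q=-237/2); attach at lengths (57/16, 151/16); label the merged cluster GHM
  updated: d(C,GHM)=10, d(GHM,J)=53/4, d(GHM,S)=21/2, d(GHM,U)=25/2
iteration 3: select GHM,S (d=21/2, Q=-261/4); attach at lengths (109/24, 143/24); label the merged cluster GHMS
  updated: d(C,GHMS)=9/4, d(GHMS,J)=127/8, d(GHMS,U)=4
iteration 4: select C,GHMS (d=9/4, Q=-215/8); attach at lengths (-67/32, 139/32); label the merged cluster CGHMS
  updated: d(CGHMS,J)=157/16, d(CGHMS,U)=11/8
iteration 5: select CGHMS,J (d=157/16, Q=-227/16); attach at lengths (131/32, 183/32); label the merged cluster CGHJMS
  updated: d(CGHJMS,U)=-87/32
iteration 6: select CGHJMS,U (d=-87/32); attach at lengths (-87/64, -87/64); label the merged cluster CGHJMSU
final tree: (((C:-67/32,(((G:9/2,H:11/2):57/16,M:151/16):109/24,S:143/24):139/32):131/32,J:183/32):-87/64,U:-87/64)
total length: 1371/32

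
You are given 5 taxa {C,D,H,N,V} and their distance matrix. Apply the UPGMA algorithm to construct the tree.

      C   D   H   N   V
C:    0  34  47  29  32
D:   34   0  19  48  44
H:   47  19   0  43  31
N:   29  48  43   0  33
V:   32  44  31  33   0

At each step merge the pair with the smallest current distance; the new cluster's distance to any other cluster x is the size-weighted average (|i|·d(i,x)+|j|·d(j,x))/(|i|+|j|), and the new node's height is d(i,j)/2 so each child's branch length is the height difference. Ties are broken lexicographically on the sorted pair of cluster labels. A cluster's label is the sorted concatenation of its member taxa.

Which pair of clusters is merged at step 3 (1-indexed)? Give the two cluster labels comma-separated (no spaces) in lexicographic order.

iteration 1: select D,H (d=19); attach at lengths (19/2, 19/2); label the merged cluster DH
  updated: d(C,DH)=81/2, d(DH,N)=91/2, d(DH,V)=75/2
iteration 2: select C,N (d=29); attach at lengths (29/2, 29/2); label the merged cluster CN
  updated: d(CN,DH)=43, d(CN,V)=65/2
iteration 3: select CN,V (d=65/2); attach at lengths (7/4, 65/4); label the merged cluster CNV
  updated: d(CNV,DH)=247/6
iteration 4: select CNV,DH (d=247/6); attach at lengths (13/3, 133/12); label the merged cluster CDHNV
final tree: (((C:29/2,N:29/2):7/4,V:65/4):13/3,(D:19/2,H:19/2):133/12)
total length: 977/12

CN,V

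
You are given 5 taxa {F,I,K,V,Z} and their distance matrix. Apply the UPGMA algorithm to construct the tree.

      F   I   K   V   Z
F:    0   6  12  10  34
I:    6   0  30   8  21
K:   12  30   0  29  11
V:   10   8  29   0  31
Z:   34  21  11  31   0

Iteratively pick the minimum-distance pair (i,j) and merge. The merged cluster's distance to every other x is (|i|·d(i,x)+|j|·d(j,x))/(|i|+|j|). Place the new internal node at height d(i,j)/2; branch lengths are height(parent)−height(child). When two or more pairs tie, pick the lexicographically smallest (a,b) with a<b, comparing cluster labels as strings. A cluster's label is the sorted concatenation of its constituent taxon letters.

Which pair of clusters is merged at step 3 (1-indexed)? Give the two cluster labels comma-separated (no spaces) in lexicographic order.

K,Z

iteration 1: select F,I (d=6); attach at lengths (3, 3); label the merged cluster FI
  updated: d(FI,K)=21, d(FI,V)=9, d(FI,Z)=55/2
iteration 2: select FI,V (d=9); attach at lengths (3/2, 9/2); label the merged cluster FIV
  updated: d(FIV,K)=71/3, d(FIV,Z)=86/3
iteration 3: select K,Z (d=11); attach at lengths (11/2, 11/2); label the merged cluster KZ
  updated: d(FIV,KZ)=157/6
iteration 4: select FIV,KZ (d=157/6); attach at lengths (103/12, 91/12); label the merged cluster FIKVZ
final tree: (((F:3,I:3):3/2,V:9/2):103/12,(K:11/2,Z:11/2):91/12)
total length: 235/6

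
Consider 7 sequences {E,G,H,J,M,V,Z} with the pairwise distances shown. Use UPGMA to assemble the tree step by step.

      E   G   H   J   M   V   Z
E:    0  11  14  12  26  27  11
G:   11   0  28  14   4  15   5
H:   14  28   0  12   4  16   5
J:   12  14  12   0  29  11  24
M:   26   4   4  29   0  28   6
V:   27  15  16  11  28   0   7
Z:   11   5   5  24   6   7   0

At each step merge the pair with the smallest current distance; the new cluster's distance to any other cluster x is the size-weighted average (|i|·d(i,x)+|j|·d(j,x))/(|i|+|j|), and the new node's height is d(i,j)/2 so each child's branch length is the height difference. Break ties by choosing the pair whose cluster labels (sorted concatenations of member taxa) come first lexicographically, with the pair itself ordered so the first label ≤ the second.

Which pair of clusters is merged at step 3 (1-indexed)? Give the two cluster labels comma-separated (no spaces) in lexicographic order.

GM,HZ

1. join G+M (d=4) ⇒ GM; edges |G|=2, |M|=2
  updated: d(E,GM)=37/2, d(GM,H)=16, d(GM,J)=43/2, d(GM,V)=43/2, d(GM,Z)=11/2
2. join H+Z (d=5) ⇒ HZ; edges |H|=5/2, |Z|=5/2
  updated: d(E,HZ)=25/2, d(GM,HZ)=43/4, d(HZ,J)=18, d(HZ,V)=23/2
3. join GM+HZ (d=43/4) ⇒ GHMZ; edges |GM|=27/8, |HZ|=23/8
  updated: d(E,GHMZ)=31/2, d(GHMZ,J)=79/4, d(GHMZ,V)=33/2
4. join J+V (d=11) ⇒ JV; edges |J|=11/2, |V|=11/2
  updated: d(E,JV)=39/2, d(GHMZ,JV)=145/8
5. join E+GHMZ (d=31/2) ⇒ EGHMZ; edges |E|=31/4, |GHMZ|=19/8
  updated: d(EGHMZ,JV)=92/5
6. join EGHMZ+JV (d=92/5) ⇒ EGHJMVZ; edges |EGHMZ|=29/20, |JV|=37/10
final tree: ((E:31/4,((G:2,M:2):27/8,(H:5/2,Z:5/2):23/8):19/8):29/20,(J:11/2,V:11/2):37/10)
total length: 1661/40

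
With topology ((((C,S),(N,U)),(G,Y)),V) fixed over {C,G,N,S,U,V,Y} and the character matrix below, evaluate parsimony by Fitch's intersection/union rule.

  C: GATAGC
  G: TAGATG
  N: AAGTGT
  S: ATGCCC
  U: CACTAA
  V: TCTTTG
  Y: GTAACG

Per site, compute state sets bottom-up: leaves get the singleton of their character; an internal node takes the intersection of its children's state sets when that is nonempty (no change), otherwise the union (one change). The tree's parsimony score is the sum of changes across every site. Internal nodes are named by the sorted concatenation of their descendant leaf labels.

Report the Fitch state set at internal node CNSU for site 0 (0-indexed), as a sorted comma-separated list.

A

CS@0: {G} ∪ {A} = {A,G} (union, +1)
NU@0: {A} ∪ {C} = {A,C} (union, +1)
CNSU@0: {A,G} ∩ {A,C} = {A} (intersection, +0)
GY@0: {T} ∪ {G} = {G,T} (union, +1)
CGNSUY@0: {A} ∪ {G,T} = {A,G,T} (union, +1)
CGNSUVY@0: {A,G,T} ∩ {T} = {T} (intersection, +0)
CS@1: {A} ∪ {T} = {A,T} (union, +1)
NU@1: {A} ∩ {A} = {A} (intersection, +0)
CNSU@1: {A,T} ∩ {A} = {A} (intersection, +0)
GY@1: {A} ∪ {T} = {A,T} (union, +1)
CGNSUY@1: {A} ∩ {A,T} = {A} (intersection, +0)
CGNSUVY@1: {A} ∪ {C} = {A,C} (union, +1)
CS@2: {T} ∪ {G} = {G,T} (union, +1)
NU@2: {G} ∪ {C} = {C,G} (union, +1)
CNSU@2: {G,T} ∩ {C,G} = {G} (intersection, +0)
GY@2: {G} ∪ {A} = {A,G} (union, +1)
CGNSUY@2: {G} ∩ {A,G} = {G} (intersection, +0)
CGNSUVY@2: {G} ∪ {T} = {G,T} (union, +1)
CS@3: {A} ∪ {C} = {A,C} (union, +1)
NU@3: {T} ∩ {T} = {T} (intersection, +0)
CNSU@3: {A,C} ∪ {T} = {A,C,T} (union, +1)
GY@3: {A} ∩ {A} = {A} (intersection, +0)
CGNSUY@3: {A,C,T} ∩ {A} = {A} (intersection, +0)
CGNSUVY@3: {A} ∪ {T} = {A,T} (union, +1)
CS@4: {G} ∪ {C} = {C,G} (union, +1)
NU@4: {G} ∪ {A} = {A,G} (union, +1)
CNSU@4: {C,G} ∩ {A,G} = {G} (intersection, +0)
GY@4: {T} ∪ {C} = {C,T} (union, +1)
CGNSUY@4: {G} ∪ {C,T} = {C,G,T} (union, +1)
CGNSUVY@4: {C,G,T} ∩ {T} = {T} (intersection, +0)
CS@5: {C} ∩ {C} = {C} (intersection, +0)
NU@5: {T} ∪ {A} = {A,T} (union, +1)
CNSU@5: {C} ∪ {A,T} = {A,C,T} (union, +1)
GY@5: {G} ∩ {G} = {G} (intersection, +0)
CGNSUY@5: {A,C,T} ∪ {G} = {A,C,G,T} (union, +1)
CGNSUVY@5: {A,C,G,T} ∩ {G} = {G} (intersection, +0)
per-site changes: [4, 3, 4, 3, 4, 3]; total = 21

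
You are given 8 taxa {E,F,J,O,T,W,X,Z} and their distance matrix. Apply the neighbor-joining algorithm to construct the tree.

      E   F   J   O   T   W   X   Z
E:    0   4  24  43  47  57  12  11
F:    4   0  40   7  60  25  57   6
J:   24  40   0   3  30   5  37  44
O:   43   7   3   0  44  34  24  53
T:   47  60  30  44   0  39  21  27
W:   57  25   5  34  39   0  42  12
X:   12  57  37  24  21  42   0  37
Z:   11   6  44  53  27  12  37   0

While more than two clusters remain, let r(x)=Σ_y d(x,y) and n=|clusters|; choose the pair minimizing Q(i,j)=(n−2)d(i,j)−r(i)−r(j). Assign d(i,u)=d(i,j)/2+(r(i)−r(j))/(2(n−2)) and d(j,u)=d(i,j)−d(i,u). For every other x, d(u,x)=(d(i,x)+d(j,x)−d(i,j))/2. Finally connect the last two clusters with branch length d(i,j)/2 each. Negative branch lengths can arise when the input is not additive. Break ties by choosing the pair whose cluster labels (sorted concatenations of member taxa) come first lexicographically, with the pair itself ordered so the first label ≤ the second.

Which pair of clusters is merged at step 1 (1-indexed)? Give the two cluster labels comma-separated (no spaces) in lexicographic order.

iteration 1: select E,F (d=4, Q=-373); attach at lengths (23/12, 25/12); label the merged cluster EF
  updated: d(EF,J)=30, d(EF,O)=23, d(EF,T)=103/2, d(EF,W)=39, d(EF,X)=65/2, d(EF,Z)=13/2
iteration 2: select EF,Z (d=13/2, Q=-659/2); attach at lengths (71/20, 59/20); label the merged cluster EFZ
  updated: d(EFZ,J)=135/4, d(EFZ,O)=139/4, d(EFZ,T)=36, d(EFZ,W)=89/4, d(EFZ,X)=63/2
iteration 3: select T,X (d=21, Q=-483/2); attach at lengths (197/16, 139/16); label the merged cluster TX
  updated: d(EFZ,TX)=93/4, d(J,TX)=23, d(O,TX)=47/2, d(TX,W)=30
iteration 4: select J,O (d=3, Q=-151); attach at lengths (-43/12, 79/12); label the merged cluster JO
  updated: d(EFZ,JO)=131/4, d(JO,TX)=87/4, d(JO,W)=18
iteration 5: select EFZ,TX (d=93/4, Q=-427/4); attach at lengths (199/16, 173/16); label the merged cluster EFTXZ
  updated: d(EFTXZ,JO)=125/8, d(EFTXZ,W)=29/2
iteration 6: select EFTXZ,JO (d=125/8, Q=-385/8); attach at lengths (97/16, 153/16); label the merged cluster EFJOTXZ
  updated: d(EFJOTXZ,W)=135/16
iteration 7: select EFJOTXZ,W (d=135/16); attach at lengths (135/32, 135/32); label the merged cluster EFJOTWXZ
final tree: (((((E:23/12,F:25/12):71/20,Z:59/20):199/16,(T:197/16,X:139/16):173/16):97/16,(J:-43/12,O:79/12):153/16):135/32,W:135/32)
total length: 1309/16

E,F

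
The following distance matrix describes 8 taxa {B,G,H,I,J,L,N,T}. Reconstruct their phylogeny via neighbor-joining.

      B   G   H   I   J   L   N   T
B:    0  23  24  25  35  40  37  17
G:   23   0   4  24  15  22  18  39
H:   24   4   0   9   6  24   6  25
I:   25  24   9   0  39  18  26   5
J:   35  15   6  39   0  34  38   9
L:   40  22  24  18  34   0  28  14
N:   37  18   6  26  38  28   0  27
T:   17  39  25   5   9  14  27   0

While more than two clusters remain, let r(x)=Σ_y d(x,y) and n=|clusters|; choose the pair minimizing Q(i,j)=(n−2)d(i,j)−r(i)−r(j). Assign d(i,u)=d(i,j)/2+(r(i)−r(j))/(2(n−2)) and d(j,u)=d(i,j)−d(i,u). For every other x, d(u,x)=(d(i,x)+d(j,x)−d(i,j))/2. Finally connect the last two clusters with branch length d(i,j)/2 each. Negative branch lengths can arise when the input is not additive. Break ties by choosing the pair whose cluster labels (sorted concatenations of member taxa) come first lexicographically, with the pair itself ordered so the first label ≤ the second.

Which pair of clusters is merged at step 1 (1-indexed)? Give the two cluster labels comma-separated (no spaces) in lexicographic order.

step 1: merge (J,T) at d=9, Q=-258; branch lengths J→47/6, T→7/6; new cluster JT
  updated: d(B,JT)=43/2, d(G,JT)=45/2, d(H,JT)=11, d(I,JT)=35/2, d(JT,L)=39/2, d(JT,N)=28
step 2: merge (H,N) at d=6, Q=-191; branch lengths H→-7/2, N→19/2; new cluster HN
  updated: d(B,HN)=55/2, d(G,HN)=8, d(HN,I)=29/2, d(HN,JT)=33/2, d(HN,L)=23
step 3: merge (G,HN) at d=8, Q=-157; branch lengths G→21/4, HN→11/4; new cluster GHN
  updated: d(B,GHN)=85/4, d(GHN,I)=61/4, d(GHN,JT)=31/2, d(GHN,L)=37/2
step 4: merge (I,L) at d=18, Q=-471/4; branch lengths I→45/8, L→99/8; new cluster IL
  updated: d(B,IL)=47/2, d(GHN,IL)=63/8, d(IL,JT)=19/2
step 5: merge (B,JT) at d=43/2, Q=-279/4; branch lengths B→251/16, JT→93/16; new cluster BJT
  updated: d(BJT,GHN)=61/8, d(BJT,IL)=23/4
step 6: merge (BJT,GHN) at d=61/8, Q=-85/4; branch lengths BJT→11/4, GHN→39/8; new cluster BGHJNT
  updated: d(BGHJNT,IL)=3
step 7: merge (BGHJNT,IL) at d=3; branch lengths BGHJNT→3/2, IL→3/2; new cluster BGHIJLNT
final tree: (((B:251/16,(J:47/6,T:7/6):93/16):11/4,(G:21/4,(H:-7/2,N:19/2):11/4):39/8):3/2,(I:45/8,L:99/8):3/2)
total length: 585/8

J,T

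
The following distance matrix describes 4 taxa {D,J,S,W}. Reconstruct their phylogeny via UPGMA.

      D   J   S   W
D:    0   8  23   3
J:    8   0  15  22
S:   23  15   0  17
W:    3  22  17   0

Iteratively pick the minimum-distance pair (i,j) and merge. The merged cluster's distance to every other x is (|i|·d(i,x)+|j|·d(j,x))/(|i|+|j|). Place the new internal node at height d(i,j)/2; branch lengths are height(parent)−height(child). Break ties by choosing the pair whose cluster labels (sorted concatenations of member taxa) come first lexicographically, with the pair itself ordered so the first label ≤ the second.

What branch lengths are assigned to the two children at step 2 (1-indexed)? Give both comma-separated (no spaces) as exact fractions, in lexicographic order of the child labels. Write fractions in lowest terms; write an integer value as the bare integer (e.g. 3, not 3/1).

6,15/2

iteration 1: select D,W (d=3); attach at lengths (3/2, 3/2); label the merged cluster DW
  updated: d(DW,J)=15, d(DW,S)=20
iteration 2: select DW,J (d=15); attach at lengths (6, 15/2); label the merged cluster DJW
  updated: d(DJW,S)=55/3
iteration 3: select DJW,S (d=55/3); attach at lengths (5/3, 55/6); label the merged cluster DJSW
final tree: (((D:3/2,W:3/2):6,J:15/2):5/3,S:55/6)
total length: 82/3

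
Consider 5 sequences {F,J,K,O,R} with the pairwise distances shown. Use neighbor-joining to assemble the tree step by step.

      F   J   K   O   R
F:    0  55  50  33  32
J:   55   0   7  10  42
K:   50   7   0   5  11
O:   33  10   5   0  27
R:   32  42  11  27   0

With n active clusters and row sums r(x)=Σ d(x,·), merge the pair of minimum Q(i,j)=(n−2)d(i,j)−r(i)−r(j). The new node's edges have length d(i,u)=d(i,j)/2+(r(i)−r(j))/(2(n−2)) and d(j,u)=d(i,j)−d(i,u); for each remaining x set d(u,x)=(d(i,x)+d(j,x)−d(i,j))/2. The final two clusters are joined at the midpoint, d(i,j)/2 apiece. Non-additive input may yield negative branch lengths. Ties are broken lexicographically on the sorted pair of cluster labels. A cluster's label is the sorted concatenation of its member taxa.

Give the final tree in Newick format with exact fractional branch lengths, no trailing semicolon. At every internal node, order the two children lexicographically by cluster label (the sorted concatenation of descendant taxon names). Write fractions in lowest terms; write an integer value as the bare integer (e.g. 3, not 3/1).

1. join F+R (d=32, Q=-186) ⇒ FR; edges |F|=77/3, |R|=19/3
  updated: d(FR,J)=65/2, d(FR,K)=29/2, d(FR,O)=14
2. join FR+O (d=14, Q=-62) ⇒ FOR; edges |FR|=15, |O|=-1
  updated: d(FOR,J)=57/4, d(FOR,K)=11/4
3. join FOR+J (d=57/4, Q=-24) ⇒ FJOR; edges |FOR|=5, |J|=37/4
  updated: d(FJOR,K)=-9/4
4. join FJOR+K (d=-9/4) ⇒ FJKOR; edges |FJOR|=-9/8, |K|=-9/8
final tree: ((((F:77/3,R:19/3):15,O:-1):5,J:37/4):-9/8,K:-9/8)
total length: 58

((((F:77/3,R:19/3):15,O:-1):5,J:37/4):-9/8,K:-9/8)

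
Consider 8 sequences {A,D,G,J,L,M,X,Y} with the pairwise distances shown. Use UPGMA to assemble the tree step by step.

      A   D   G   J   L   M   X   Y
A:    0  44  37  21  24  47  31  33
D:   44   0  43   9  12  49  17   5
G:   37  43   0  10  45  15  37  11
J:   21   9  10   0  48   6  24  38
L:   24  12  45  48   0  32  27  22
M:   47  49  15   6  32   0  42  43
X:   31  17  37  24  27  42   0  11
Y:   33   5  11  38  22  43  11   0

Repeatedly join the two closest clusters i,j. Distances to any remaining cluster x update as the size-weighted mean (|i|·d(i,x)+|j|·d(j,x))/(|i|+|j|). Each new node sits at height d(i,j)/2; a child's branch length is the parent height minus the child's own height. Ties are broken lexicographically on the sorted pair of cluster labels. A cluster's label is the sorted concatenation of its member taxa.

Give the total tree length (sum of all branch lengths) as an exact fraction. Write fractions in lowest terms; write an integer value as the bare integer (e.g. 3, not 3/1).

1. join D+Y (d=5) ⇒ DY; edges |D|=5/2, |Y|=5/2
  updated: d(A,DY)=77/2, d(DY,G)=27, d(DY,J)=47/2, d(DY,L)=17, d(DY,M)=46, d(DY,X)=14
2. join J+M (d=6) ⇒ JM; edges |J|=3, |M|=3
  updated: d(A,JM)=34, d(DY,JM)=139/4, d(G,JM)=25/2, d(JM,L)=40, d(JM,X)=33
3. join G+JM (d=25/2) ⇒ GJM; edges |G|=25/4, |JM|=13/4
  updated: d(A,GJM)=35, d(DY,GJM)=193/6, d(GJM,L)=125/3, d(GJM,X)=103/3
4. join DY+X (d=14) ⇒ DXY; edges |DY|=9/2, |X|=7
  updated: d(A,DXY)=36, d(DXY,GJM)=296/9, d(DXY,L)=61/3
5. join DXY+L (d=61/3) ⇒ DLXY; edges |DXY|=19/6, |L|=61/6
  updated: d(A,DLXY)=33, d(DLXY,GJM)=421/12
6. join A+DLXY (d=33) ⇒ ADLXY; edges |A|=33/2, |DLXY|=19/3
  updated: d(ADLXY,GJM)=526/15
7. join ADLXY+GJM (d=526/15) ⇒ ADGJLMXY; edges |ADLXY|=31/30, |GJM|=677/60
final tree: ((A:33/2,(((D:5/2,Y:5/2):9/2,X:7):19/6,L:61/6):19/3):31/30,(G:25/4,(J:3,M:3):13/4):677/60)
total length: 4829/60

4829/60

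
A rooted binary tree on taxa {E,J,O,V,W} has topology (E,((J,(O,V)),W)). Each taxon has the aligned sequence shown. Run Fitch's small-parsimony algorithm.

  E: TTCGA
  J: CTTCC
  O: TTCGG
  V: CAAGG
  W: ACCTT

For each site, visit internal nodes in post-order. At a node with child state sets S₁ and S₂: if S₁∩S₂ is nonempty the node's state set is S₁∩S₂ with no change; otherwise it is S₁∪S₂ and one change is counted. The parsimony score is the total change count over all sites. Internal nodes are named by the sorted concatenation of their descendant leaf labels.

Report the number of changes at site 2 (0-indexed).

2

[col 0] OV: children O:{T}, V:{C} ∪→ {C,T}; cost 1
[col 0] JOV: children J:{C}, OV:{C,T} ∩→ {C}; cost 0
[col 0] JOVW: children JOV:{C}, W:{A} ∪→ {A,C}; cost 1
[col 0] EJOVW: children E:{T}, JOVW:{A,C} ∪→ {A,C,T}; cost 1
[col 1] OV: children O:{T}, V:{A} ∪→ {A,T}; cost 1
[col 1] JOV: children J:{T}, OV:{A,T} ∩→ {T}; cost 0
[col 1] JOVW: children JOV:{T}, W:{C} ∪→ {C,T}; cost 1
[col 1] EJOVW: children E:{T}, JOVW:{C,T} ∩→ {T}; cost 0
[col 2] OV: children O:{C}, V:{A} ∪→ {A,C}; cost 1
[col 2] JOV: children J:{T}, OV:{A,C} ∪→ {A,C,T}; cost 1
[col 2] JOVW: children JOV:{A,C,T}, W:{C} ∩→ {C}; cost 0
[col 2] EJOVW: children E:{C}, JOVW:{C} ∩→ {C}; cost 0
[col 3] OV: children O:{G}, V:{G} ∩→ {G}; cost 0
[col 3] JOV: children J:{C}, OV:{G} ∪→ {C,G}; cost 1
[col 3] JOVW: children JOV:{C,G}, W:{T} ∪→ {C,G,T}; cost 1
[col 3] EJOVW: children E:{G}, JOVW:{C,G,T} ∩→ {G}; cost 0
[col 4] OV: children O:{G}, V:{G} ∩→ {G}; cost 0
[col 4] JOV: children J:{C}, OV:{G} ∪→ {C,G}; cost 1
[col 4] JOVW: children JOV:{C,G}, W:{T} ∪→ {C,G,T}; cost 1
[col 4] EJOVW: children E:{A}, JOVW:{C,G,T} ∪→ {A,C,G,T}; cost 1
per-site changes: [3, 2, 2, 2, 3]; total = 12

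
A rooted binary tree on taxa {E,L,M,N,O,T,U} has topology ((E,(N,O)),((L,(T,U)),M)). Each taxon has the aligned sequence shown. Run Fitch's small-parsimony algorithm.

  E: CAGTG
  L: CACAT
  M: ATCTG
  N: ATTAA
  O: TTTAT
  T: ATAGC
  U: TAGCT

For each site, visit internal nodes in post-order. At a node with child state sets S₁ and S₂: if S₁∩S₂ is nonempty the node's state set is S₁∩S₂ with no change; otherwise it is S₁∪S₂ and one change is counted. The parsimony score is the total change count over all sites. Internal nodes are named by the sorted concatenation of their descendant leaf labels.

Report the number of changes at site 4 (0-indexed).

NO@0: {A} ∪ {T} = {A,T} (union, +1)
ENO@0: {C} ∪ {A,T} = {A,C,T} (union, +1)
TU@0: {A} ∪ {T} = {A,T} (union, +1)
LTU@0: {C} ∪ {A,T} = {A,C,T} (union, +1)
LMTU@0: {A,C,T} ∩ {A} = {A} (intersection, +0)
ELMNOTU@0: {A,C,T} ∩ {A} = {A} (intersection, +0)
NO@1: {T} ∩ {T} = {T} (intersection, +0)
ENO@1: {A} ∪ {T} = {A,T} (union, +1)
TU@1: {T} ∪ {A} = {A,T} (union, +1)
LTU@1: {A} ∩ {A,T} = {A} (intersection, +0)
LMTU@1: {A} ∪ {T} = {A,T} (union, +1)
ELMNOTU@1: {A,T} ∩ {A,T} = {A,T} (intersection, +0)
NO@2: {T} ∩ {T} = {T} (intersection, +0)
ENO@2: {G} ∪ {T} = {G,T} (union, +1)
TU@2: {A} ∪ {G} = {A,G} (union, +1)
LTU@2: {C} ∪ {A,G} = {A,C,G} (union, +1)
LMTU@2: {A,C,G} ∩ {C} = {C} (intersection, +0)
ELMNOTU@2: {G,T} ∪ {C} = {C,G,T} (union, +1)
NO@3: {A} ∩ {A} = {A} (intersection, +0)
ENO@3: {T} ∪ {A} = {A,T} (union, +1)
TU@3: {G} ∪ {C} = {C,G} (union, +1)
LTU@3: {A} ∪ {C,G} = {A,C,G} (union, +1)
LMTU@3: {A,C,G} ∪ {T} = {A,C,G,T} (union, +1)
ELMNOTU@3: {A,T} ∩ {A,C,G,T} = {A,T} (intersection, +0)
NO@4: {A} ∪ {T} = {A,T} (union, +1)
ENO@4: {G} ∪ {A,T} = {A,G,T} (union, +1)
TU@4: {C} ∪ {T} = {C,T} (union, +1)
LTU@4: {T} ∩ {C,T} = {T} (intersection, +0)
LMTU@4: {T} ∪ {G} = {G,T} (union, +1)
ELMNOTU@4: {A,G,T} ∩ {G,T} = {G,T} (intersection, +0)
per-site changes: [4, 3, 4, 4, 4]; total = 19

4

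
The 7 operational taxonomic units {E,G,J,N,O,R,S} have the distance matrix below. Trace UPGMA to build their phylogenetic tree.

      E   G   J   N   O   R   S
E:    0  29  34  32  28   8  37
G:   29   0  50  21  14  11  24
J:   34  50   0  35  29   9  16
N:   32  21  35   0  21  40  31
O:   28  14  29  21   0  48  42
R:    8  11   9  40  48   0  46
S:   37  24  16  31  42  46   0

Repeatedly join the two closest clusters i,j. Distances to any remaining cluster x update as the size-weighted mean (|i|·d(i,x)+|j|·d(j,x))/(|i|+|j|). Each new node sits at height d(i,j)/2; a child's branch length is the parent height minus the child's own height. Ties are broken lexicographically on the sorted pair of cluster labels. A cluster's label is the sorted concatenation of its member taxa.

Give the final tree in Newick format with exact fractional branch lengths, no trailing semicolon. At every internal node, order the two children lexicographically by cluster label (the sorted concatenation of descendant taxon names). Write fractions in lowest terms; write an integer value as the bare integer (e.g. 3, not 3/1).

(((E:4,R:4):35/3,((G:7,O:7):7/2,N:21/2):31/6):71/60,(J:8,S:8):177/20)

1. join E+R (d=8) ⇒ ER; edges |E|=4, |R|=4
  updated: d(ER,G)=20, d(ER,J)=43/2, d(ER,N)=36, d(ER,O)=38, d(ER,S)=83/2
2. join G+O (d=14) ⇒ GO; edges |G|=7, |O|=7
  updated: d(ER,GO)=29, d(GO,J)=79/2, d(GO,N)=21, d(GO,S)=33
3. join J+S (d=16) ⇒ JS; edges |J|=8, |S|=8
  updated: d(ER,JS)=63/2, d(GO,JS)=145/4, d(JS,N)=33
4. join GO+N (d=21) ⇒ GNO; edges |GO|=7/2, |N|=21/2
  updated: d(ER,GNO)=94/3, d(GNO,JS)=211/6
5. join ER+GNO (d=94/3) ⇒ EGNOR; edges |ER|=35/3, |GNO|=31/6
  updated: d(EGNOR,JS)=337/10
6. join EGNOR+JS (d=337/10) ⇒ EGJNORS; edges |EGNOR|=71/60, |JS|=177/20
final tree: (((E:4,R:4):35/3,((G:7,O:7):7/2,N:21/2):31/6):71/60,(J:8,S:8):177/20)
total length: 1183/15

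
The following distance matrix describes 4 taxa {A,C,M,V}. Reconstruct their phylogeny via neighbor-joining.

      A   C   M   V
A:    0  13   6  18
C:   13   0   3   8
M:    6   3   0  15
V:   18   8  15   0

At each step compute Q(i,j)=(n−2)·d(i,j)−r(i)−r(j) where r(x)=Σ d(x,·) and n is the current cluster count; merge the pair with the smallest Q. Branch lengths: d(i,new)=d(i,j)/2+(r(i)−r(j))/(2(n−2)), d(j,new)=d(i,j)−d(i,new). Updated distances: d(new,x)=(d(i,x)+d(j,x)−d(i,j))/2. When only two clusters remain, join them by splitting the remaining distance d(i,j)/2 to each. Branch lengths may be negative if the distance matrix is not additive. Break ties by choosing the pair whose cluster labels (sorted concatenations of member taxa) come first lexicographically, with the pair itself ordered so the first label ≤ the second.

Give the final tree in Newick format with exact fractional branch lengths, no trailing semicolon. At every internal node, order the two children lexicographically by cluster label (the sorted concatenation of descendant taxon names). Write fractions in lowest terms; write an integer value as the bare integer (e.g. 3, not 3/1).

(((A:25/4,M:-1/4):21/4,C:-1/4):33/8,V:33/8)

step 1: merge (A,M) at d=6, Q=-49; branch lengths A→25/4, M→-1/4; new cluster AM
  updated: d(AM,C)=5, d(AM,V)=27/2
step 2: merge (AM,C) at d=5, Q=-53/2; branch lengths AM→21/4, C→-1/4; new cluster ACM
  updated: d(ACM,V)=33/4
step 3: merge (ACM,V) at d=33/4; branch lengths ACM→33/8, V→33/8; new cluster ACMV
final tree: (((A:25/4,M:-1/4):21/4,C:-1/4):33/8,V:33/8)
total length: 77/4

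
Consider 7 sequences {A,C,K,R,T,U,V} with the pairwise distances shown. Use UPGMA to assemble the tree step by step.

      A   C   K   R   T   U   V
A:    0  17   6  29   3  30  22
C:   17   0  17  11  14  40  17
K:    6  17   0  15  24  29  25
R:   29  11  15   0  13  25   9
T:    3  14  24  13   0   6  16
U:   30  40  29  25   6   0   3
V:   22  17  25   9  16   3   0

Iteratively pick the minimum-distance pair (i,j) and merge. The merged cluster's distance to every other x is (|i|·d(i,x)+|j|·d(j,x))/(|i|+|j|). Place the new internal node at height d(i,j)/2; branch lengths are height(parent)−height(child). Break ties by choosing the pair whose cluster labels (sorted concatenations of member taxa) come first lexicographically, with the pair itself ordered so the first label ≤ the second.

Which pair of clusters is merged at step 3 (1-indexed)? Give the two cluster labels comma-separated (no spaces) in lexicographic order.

C,R

step 1: merge (A,T) at d=3; branch lengths A→3/2, T→3/2; new cluster AT
  updated: d(AT,C)=31/2, d(AT,K)=15, d(AT,R)=21, d(AT,U)=18, d(AT,V)=19
step 2: merge (U,V) at d=3; branch lengths U→3/2, V→3/2; new cluster UV
  updated: d(AT,UV)=37/2, d(C,UV)=57/2, d(K,UV)=27, d(R,UV)=17
step 3: merge (C,R) at d=11; branch lengths C→11/2, R→11/2; new cluster CR
  updated: d(AT,CR)=73/4, d(CR,K)=16, d(CR,UV)=91/4
step 4: merge (AT,K) at d=15; branch lengths AT→6, K→15/2; new cluster AKT
  updated: d(AKT,CR)=35/2, d(AKT,UV)=64/3
step 5: merge (AKT,CR) at d=35/2; branch lengths AKT→5/4, CR→13/4; new cluster ACKRT
  updated: d(ACKRT,UV)=219/10
step 6: merge (ACKRT,UV) at d=219/10; branch lengths ACKRT→11/5, UV→189/20; new cluster ACKRTUV
final tree: ((((A:3/2,T:3/2):6,K:15/2):5/4,(C:11/2,R:11/2):13/4):11/5,(U:3/2,V:3/2):189/20)
total length: 933/20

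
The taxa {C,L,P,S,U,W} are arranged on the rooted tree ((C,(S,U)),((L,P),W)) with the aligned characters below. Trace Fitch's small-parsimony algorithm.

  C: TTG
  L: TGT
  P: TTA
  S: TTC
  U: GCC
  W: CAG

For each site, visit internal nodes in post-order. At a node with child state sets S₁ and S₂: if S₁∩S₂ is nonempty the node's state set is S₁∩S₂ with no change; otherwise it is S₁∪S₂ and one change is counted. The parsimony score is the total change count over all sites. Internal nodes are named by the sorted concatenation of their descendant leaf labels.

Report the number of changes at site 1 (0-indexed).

site 0, node SU: S={T} ∪ U={G} → {G,T} (+1)
site 0, node CSU: C={T} ∩ SU={G,T} → {T} (+0)
site 0, node LP: L={T} ∩ P={T} → {T} (+0)
site 0, node LPW: LP={T} ∪ W={C} → {C,T} (+1)
site 0, node CLPSUW: CSU={T} ∩ LPW={C,T} → {T} (+0)
site 1, node SU: S={T} ∪ U={C} → {C,T} (+1)
site 1, node CSU: C={T} ∩ SU={C,T} → {T} (+0)
site 1, node LP: L={G} ∪ P={T} → {G,T} (+1)
site 1, node LPW: LP={G,T} ∪ W={A} → {A,G,T} (+1)
site 1, node CLPSUW: CSU={T} ∩ LPW={A,G,T} → {T} (+0)
site 2, node SU: S={C} ∩ U={C} → {C} (+0)
site 2, node CSU: C={G} ∪ SU={C} → {C,G} (+1)
site 2, node LP: L={T} ∪ P={A} → {A,T} (+1)
site 2, node LPW: LP={A,T} ∪ W={G} → {A,G,T} (+1)
site 2, node CLPSUW: CSU={C,G} ∩ LPW={A,G,T} → {G} (+0)
per-site changes: [2, 3, 3]; total = 8

3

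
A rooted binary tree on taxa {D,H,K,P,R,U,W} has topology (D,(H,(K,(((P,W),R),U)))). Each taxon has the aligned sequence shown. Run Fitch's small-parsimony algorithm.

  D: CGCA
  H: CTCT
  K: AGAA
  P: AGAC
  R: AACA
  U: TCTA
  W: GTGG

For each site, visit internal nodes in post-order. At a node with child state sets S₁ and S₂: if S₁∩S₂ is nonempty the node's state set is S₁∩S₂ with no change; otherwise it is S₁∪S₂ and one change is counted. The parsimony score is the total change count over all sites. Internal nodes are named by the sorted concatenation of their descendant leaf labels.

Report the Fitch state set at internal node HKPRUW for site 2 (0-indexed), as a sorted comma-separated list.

A,C

[col 0] PW: children P:{A}, W:{G} ∪→ {A,G}; cost 1
[col 0] PRW: children PW:{A,G}, R:{A} ∩→ {A}; cost 0
[col 0] PRUW: children PRW:{A}, U:{T} ∪→ {A,T}; cost 1
[col 0] KPRUW: children K:{A}, PRUW:{A,T} ∩→ {A}; cost 0
[col 0] HKPRUW: children H:{C}, KPRUW:{A} ∪→ {A,C}; cost 1
[col 0] DHKPRUW: children D:{C}, HKPRUW:{A,C} ∩→ {C}; cost 0
[col 1] PW: children P:{G}, W:{T} ∪→ {G,T}; cost 1
[col 1] PRW: children PW:{G,T}, R:{A} ∪→ {A,G,T}; cost 1
[col 1] PRUW: children PRW:{A,G,T}, U:{C} ∪→ {A,C,G,T}; cost 1
[col 1] KPRUW: children K:{G}, PRUW:{A,C,G,T} ∩→ {G}; cost 0
[col 1] HKPRUW: children H:{T}, KPRUW:{G} ∪→ {G,T}; cost 1
[col 1] DHKPRUW: children D:{G}, HKPRUW:{G,T} ∩→ {G}; cost 0
[col 2] PW: children P:{A}, W:{G} ∪→ {A,G}; cost 1
[col 2] PRW: children PW:{A,G}, R:{C} ∪→ {A,C,G}; cost 1
[col 2] PRUW: children PRW:{A,C,G}, U:{T} ∪→ {A,C,G,T}; cost 1
[col 2] KPRUW: children K:{A}, PRUW:{A,C,G,T} ∩→ {A}; cost 0
[col 2] HKPRUW: children H:{C}, KPRUW:{A} ∪→ {A,C}; cost 1
[col 2] DHKPRUW: children D:{C}, HKPRUW:{A,C} ∩→ {C}; cost 0
[col 3] PW: children P:{C}, W:{G} ∪→ {C,G}; cost 1
[col 3] PRW: children PW:{C,G}, R:{A} ∪→ {A,C,G}; cost 1
[col 3] PRUW: children PRW:{A,C,G}, U:{A} ∩→ {A}; cost 0
[col 3] KPRUW: children K:{A}, PRUW:{A} ∩→ {A}; cost 0
[col 3] HKPRUW: children H:{T}, KPRUW:{A} ∪→ {A,T}; cost 1
[col 3] DHKPRUW: children D:{A}, HKPRUW:{A,T} ∩→ {A}; cost 0
per-site changes: [3, 4, 4, 3]; total = 14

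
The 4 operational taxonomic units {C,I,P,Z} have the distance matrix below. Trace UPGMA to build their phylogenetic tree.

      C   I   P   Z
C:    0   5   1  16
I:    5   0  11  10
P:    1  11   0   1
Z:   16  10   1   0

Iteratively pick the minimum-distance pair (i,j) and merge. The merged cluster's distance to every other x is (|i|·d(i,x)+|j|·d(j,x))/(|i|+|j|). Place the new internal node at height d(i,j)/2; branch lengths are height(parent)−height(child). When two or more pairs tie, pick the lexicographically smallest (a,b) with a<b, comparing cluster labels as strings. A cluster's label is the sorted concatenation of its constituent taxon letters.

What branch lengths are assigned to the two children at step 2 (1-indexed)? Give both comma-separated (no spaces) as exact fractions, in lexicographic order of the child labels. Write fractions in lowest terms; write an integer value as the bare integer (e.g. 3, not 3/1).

iteration 1: select C,P (d=1); attach at lengths (1/2, 1/2); label the merged cluster CP
  updated: d(CP,I)=8, d(CP,Z)=17/2
iteration 2: select CP,I (d=8); attach at lengths (7/2, 4); label the merged cluster CIP
  updated: d(CIP,Z)=9
iteration 3: select CIP,Z (d=9); attach at lengths (1/2, 9/2); label the merged cluster CIPZ
final tree: (((C:1/2,P:1/2):7/2,I:4):1/2,Z:9/2)
total length: 27/2

7/2,4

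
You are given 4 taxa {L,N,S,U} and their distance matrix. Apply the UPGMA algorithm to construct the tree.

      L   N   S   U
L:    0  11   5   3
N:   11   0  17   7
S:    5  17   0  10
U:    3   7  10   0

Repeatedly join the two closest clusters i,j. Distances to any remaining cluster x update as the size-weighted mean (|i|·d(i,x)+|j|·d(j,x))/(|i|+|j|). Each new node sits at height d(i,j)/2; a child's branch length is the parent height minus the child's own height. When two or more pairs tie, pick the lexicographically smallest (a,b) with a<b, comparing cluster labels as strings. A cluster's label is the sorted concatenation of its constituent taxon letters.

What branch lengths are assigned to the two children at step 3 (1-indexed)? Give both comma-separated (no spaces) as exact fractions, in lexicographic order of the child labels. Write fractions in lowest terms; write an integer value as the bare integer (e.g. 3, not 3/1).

iteration 1: select L,U (d=3); attach at lengths (3/2, 3/2); label the merged cluster LU
  updated: d(LU,N)=9, d(LU,S)=15/2
iteration 2: select LU,S (d=15/2); attach at lengths (9/4, 15/4); label the merged cluster LSU
  updated: d(LSU,N)=35/3
iteration 3: select LSU,N (d=35/3); attach at lengths (25/12, 35/6); label the merged cluster LNSU
final tree: (((L:3/2,U:3/2):9/4,S:15/4):25/12,N:35/6)
total length: 203/12

25/12,35/6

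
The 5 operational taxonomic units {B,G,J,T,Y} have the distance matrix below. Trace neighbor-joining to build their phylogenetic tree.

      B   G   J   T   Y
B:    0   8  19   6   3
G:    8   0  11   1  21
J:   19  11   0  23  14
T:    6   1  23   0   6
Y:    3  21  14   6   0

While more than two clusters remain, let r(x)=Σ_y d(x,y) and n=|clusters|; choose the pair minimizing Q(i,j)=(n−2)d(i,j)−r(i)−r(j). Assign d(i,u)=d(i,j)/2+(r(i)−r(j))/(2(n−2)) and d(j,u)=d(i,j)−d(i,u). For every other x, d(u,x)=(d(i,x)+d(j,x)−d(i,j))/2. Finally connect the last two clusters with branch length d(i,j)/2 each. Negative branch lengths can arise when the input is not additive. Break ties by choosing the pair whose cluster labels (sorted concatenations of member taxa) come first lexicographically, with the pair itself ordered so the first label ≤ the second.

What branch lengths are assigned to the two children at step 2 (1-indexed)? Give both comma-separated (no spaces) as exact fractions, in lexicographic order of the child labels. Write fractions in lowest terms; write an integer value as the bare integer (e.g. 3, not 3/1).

1. join G+J (d=11, Q=-75) ⇒ GJ; edges |G|=7/6, |J|=59/6
  updated: d(B,GJ)=8, d(GJ,T)=13/2, d(GJ,Y)=12
2. join B+Y (d=3, Q=-32) ⇒ BY; edges |B|=1/2, |Y|=5/2
  updated: d(BY,GJ)=17/2, d(BY,T)=9/2
3. join BY+GJ (d=17/2, Q=-39/2) ⇒ BGJY; edges |BY|=13/4, |GJ|=21/4
  updated: d(BGJY,T)=5/4
4. join BGJY+T (d=5/4) ⇒ BGJTY; edges |BGJY|=5/8, |T|=5/8
final tree: (((B:1/2,Y:5/2):13/4,(G:7/6,J:59/6):21/4):5/8,T:5/8)
total length: 95/4

1/2,5/2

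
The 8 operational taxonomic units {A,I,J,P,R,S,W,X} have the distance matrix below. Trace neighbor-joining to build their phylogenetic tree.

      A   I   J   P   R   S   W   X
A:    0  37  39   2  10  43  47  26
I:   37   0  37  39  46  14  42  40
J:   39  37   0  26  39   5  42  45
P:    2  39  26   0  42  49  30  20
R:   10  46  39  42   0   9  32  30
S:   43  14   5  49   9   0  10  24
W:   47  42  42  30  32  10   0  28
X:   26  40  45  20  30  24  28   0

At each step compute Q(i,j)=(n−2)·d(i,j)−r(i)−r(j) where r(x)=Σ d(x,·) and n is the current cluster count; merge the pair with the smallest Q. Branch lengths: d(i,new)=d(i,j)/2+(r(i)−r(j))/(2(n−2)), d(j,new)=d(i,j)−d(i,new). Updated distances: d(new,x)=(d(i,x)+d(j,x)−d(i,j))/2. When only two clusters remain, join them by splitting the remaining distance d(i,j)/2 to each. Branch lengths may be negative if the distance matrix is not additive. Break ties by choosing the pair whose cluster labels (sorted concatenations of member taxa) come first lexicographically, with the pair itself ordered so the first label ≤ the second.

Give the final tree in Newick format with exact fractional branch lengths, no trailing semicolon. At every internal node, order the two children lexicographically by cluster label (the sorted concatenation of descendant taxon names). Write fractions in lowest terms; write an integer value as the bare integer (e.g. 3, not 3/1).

(((((A:2/3,P:4/3):189/16,X:163/16):227/64,R:829/64):227/64,(I:577/32,(J:47/4,S:-27/4):159/32):395/64):965/128,W:965/128)

iteration 1: select A,P (d=2, Q=-400); attach at lengths (2/3, 4/3); label the merged cluster AP
  updated: d(AP,I)=37, d(AP,J)=63/2, d(AP,R)=25, d(AP,S)=45, d(AP,W)=75/2, d(AP,X)=22
iteration 2: select J,S (d=5, Q=-563/2); attach at lengths (47/4, -27/4); label the merged cluster JS
  updated: d(AP,JS)=143/4, d(I,JS)=23, d(JS,R)=43/2, d(JS,W)=47/2, d(JS,X)=32
iteration 3: select I,JS (d=23, Q=-927/4); attach at lengths (577/32, 159/32); label the merged cluster IJS
  updated: d(AP,IJS)=199/8, d(IJS,R)=89/4, d(IJS,W)=85/4, d(IJS,X)=49/2
iteration 4: select AP,X (d=22, Q=-1183/8); attach at lengths (189/16, 163/16); label the merged cluster APX
  updated: d(APX,IJS)=219/16, d(APX,R)=33/2, d(APX,W)=87/4
iteration 5: select APX,R (d=33/2, Q=-1435/16); attach at lengths (227/64, 829/64); label the merged cluster APRX
  updated: d(APRX,IJS)=311/32, d(APRX,W)=149/8
iteration 6: select APRX,IJS (d=311/32, Q=-1587/32); attach at lengths (227/64, 395/64); label the merged cluster AIJPRSX
  updated: d(AIJPRSX,W)=965/64
iteration 7: select AIJPRSX,W (d=965/64); attach at lengths (965/128, 965/128); label the merged cluster AIJPRSWX
final tree: (((((A:2/3,P:4/3):189/16,X:163/16):227/64,R:829/64):227/64,(I:577/32,(J:47/4,S:-27/4):159/32):395/64):965/128,W:965/128)
total length: 5971/64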